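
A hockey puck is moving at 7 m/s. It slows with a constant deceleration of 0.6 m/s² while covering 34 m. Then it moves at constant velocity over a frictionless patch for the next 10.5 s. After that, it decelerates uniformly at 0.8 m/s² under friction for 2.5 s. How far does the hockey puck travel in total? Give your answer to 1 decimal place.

68.7 m

Phase 1 (decelerating): v₀ = 7.00 m/s, a = -0.6 m/s².
v² = v₀² + 2aΔx = 7.00² + 2·-0.6·34 = 8.20 → v = 2.86 m/s
t = (v − v₀)/a = (2.86 − 7.00)/-0.6 = 6.89 s

Phase 2 (constant speed): v₀ = 2.86 m/s, a = 0 m/s².
v = v₀ + at = 2.86 + (0)(10.5) = 2.86 m/s
Δx = v₀t + ½at² = 2.86·10.5 + 0.5·0·10.5² = 30.1 m

Phase 3 (decelerating): v₀ = 2.86 m/s, a = -0.8 m/s².
v = v₀ + at = 2.86 + (-0.8)(2.5) = 0.864 m/s
Δx = v₀t + ½at² = 2.86·2.5 + 0.5·-0.8·2.5² = 4.66 m
Total distance = 34.0 + 30.1 + 4.66 = 68.7 m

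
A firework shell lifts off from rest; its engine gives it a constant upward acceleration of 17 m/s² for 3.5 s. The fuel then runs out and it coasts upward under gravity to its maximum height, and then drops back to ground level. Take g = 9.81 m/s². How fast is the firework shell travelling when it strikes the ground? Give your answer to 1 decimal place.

Phase 1 (powered ascent): v₀ = 0 m/s, a = 17 m/s².
v = v₀ + at = 0 + (17)(3.5) = 59.5 m/s
Δx = v₀t + ½at² = 0·3.5 + 0.5·17·3.5² = 104 m

Phase 2 (coasting upward): v₀ = 59.5 m/s, a = -9.81 m/s².
v = v₀ + at → t = (0 − 59.5) / -9.81 = 6.07 s
v² = v₀² + 2aΔx → Δx = (0² − 59.5²)/(2·-9.81) = 180 m

Phase 3 (free fall): v₀ = 0 m/s, a = -9.81 m/s².
Falls 285 m from rest: t = √(2·285/9.81) = 7.62 s; v = g·t = 74.7 m/s.
Impact speed = 74.7 m/s

74.7 m/s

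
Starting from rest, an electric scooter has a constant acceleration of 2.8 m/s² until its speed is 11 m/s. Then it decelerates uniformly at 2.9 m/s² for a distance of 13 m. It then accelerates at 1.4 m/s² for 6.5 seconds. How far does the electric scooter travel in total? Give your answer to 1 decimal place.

Phase 1 (accelerating): v₀ = 0 m/s, a = 2.8 m/s².
v = v₀ + at → t = (11 − 0) / 2.8 = 3.93 s
v² = v₀² + 2aΔx → Δx = (11² − 0²)/(2·2.8) = 21.6 m

Phase 2 (decelerating): v₀ = 11.0 m/s, a = -2.9 m/s².
v² = v₀² + 2aΔx = 11.0² + 2·-2.9·13 = 45.6 → v = 6.75 m/s
t = (v − v₀)/a = (6.75 − 11.0)/-2.9 = 1.46 s

Phase 3 (accelerating): v₀ = 6.75 m/s, a = 1.4 m/s².
v = v₀ + at = 6.75 + (1.4)(6.5) = 15.9 m/s
Δx = v₀t + ½at² = 6.75·6.5 + 0.5·1.4·6.5² = 73.5 m
Total distance = 21.6 + 13.0 + 73.5 = 108 m

108.1 m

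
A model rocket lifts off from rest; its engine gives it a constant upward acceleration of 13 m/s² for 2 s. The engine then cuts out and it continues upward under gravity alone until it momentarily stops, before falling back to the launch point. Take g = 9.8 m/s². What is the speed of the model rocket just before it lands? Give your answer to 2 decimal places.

Phase 1 (powered ascent): v₀ = 0 m/s, a = 13 m/s².
v = v₀ + at = 0 + (13)(2) = 26.0 m/s
Δx = v₀t + ½at² = 0·2 + 0.5·13·2² = 26.0 m

Phase 2 (coasting upward): v₀ = 26.0 m/s, a = -9.8 m/s².
v = v₀ + at → t = (0 − 26.0) / -9.8 = 2.65 s
v² = v₀² + 2aΔx → Δx = (0² − 26.0²)/(2·-9.8) = 34.5 m

Phase 3 (free fall): v₀ = 0 m/s, a = -9.8 m/s².
Falls 60.5 m from rest: t = √(2·60.5/9.8) = 3.51 s; v = g·t = 34.4 m/s.
Impact speed = 34.4 m/s

34.43 m/s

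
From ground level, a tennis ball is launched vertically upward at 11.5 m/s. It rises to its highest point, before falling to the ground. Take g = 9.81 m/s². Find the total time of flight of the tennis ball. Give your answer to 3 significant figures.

2.34 s

Phase 1 (rising): v₀ = 11.5 m/s, a = -9.81 m/s².
v = v₀ + at → t = (0 − 11.5) / -9.81 = 1.17 s
v² = v₀² + 2aΔx → Δx = (0² − 11.5²)/(2·-9.81) = 6.74 m

Phase 2 (falling): v₀ = 0 m/s, a = -9.81 m/s².
Falls 6.74 m from rest: t = √(2·6.74/9.81) = 1.17 s; v = g·t = 11.5 m/s.
Total time = 1.17 + 1.17 = 2.34 s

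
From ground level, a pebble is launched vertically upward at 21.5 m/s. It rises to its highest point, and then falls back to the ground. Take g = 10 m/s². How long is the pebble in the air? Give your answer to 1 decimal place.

Phase 1 (rising): v₀ = 21.5 m/s, a = -10 m/s².
v = v₀ + at → t = (0 − 21.5) / -10 = 2.15 s
v² = v₀² + 2aΔx → Δx = (0² − 21.5²)/(2·-10) = 23.1 m

Phase 2 (falling): v₀ = 0 m/s, a = -10 m/s².
Falls 23.1 m from rest: t = √(2·23.1/10) = 2.15 s; v = g·t = 21.5 m/s.
Total time = 2.15 + 2.15 = 4.30 s

4.3 s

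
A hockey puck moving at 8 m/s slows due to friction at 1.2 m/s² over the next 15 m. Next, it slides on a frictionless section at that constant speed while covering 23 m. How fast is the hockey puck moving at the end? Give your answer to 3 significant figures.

Phase 1 (decelerating): v₀ = 8.00 m/s, a = -1.2 m/s².
v² = v₀² + 2aΔx = 8.00² + 2·-1.2·15 = 28.0 → v = 5.29 m/s
t = (v − v₀)/a = (5.29 − 8.00)/-1.2 = 2.26 s

Phase 2 (constant speed): v₀ = 5.29 m/s, a = 0 m/s².
Constant speed: t = d/v = 23/5.29 = 4.35 s
Final speed = 5.29 m/s

5.29 m/s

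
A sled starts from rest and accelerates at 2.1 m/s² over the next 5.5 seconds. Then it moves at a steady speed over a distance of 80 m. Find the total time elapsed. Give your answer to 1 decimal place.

12.4 s

Phase 1 (accelerating): v₀ = 0 m/s, a = 2.1 m/s².
v = v₀ + at = 0 + (2.1)(5.5) = 11.6 m/s
Δx = v₀t + ½at² = 0·5.5 + 0.5·2.1·5.5² = 31.8 m

Phase 2 (constant speed): v₀ = 11.6 m/s, a = 0 m/s².
Constant speed: t = d/v = 80/11.6 = 6.93 s
Total time = 5.50 + 6.93 = 12.4 s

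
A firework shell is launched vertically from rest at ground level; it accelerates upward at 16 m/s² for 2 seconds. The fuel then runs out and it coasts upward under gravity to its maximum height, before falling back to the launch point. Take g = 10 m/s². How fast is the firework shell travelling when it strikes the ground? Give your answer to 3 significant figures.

Phase 1 (powered ascent): v₀ = 0 m/s, a = 16 m/s².
v = v₀ + at = 0 + (16)(2) = 32.0 m/s
Δx = v₀t + ½at² = 0·2 + 0.5·16·2² = 32.0 m

Phase 2 (coasting upward): v₀ = 32.0 m/s, a = -10 m/s².
v = v₀ + at → t = (0 − 32.0) / -10 = 3.20 s
v² = v₀² + 2aΔx → Δx = (0² − 32.0²)/(2·-10) = 51.2 m

Phase 3 (free fall): v₀ = 0 m/s, a = -10 m/s².
Falls 83.2 m from rest: t = √(2·83.2/10) = 4.08 s; v = g·t = 40.8 m/s.
Impact speed = 40.8 m/s

40.8 m/s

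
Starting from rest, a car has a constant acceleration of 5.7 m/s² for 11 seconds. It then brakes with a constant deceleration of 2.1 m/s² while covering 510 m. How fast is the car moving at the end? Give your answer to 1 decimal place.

Phase 1 (accelerating): v₀ = 0 m/s, a = 5.7 m/s².
v = v₀ + at = 0 + (5.7)(11) = 62.7 m/s
Δx = v₀t + ½at² = 0·11 + 0.5·5.7·11² = 345 m

Phase 2 (decelerating): v₀ = 62.7 m/s, a = -2.1 m/s².
v² = v₀² + 2aΔx = 62.7² + 2·-2.1·510 = 1790 → v = 42.3 m/s
t = (v − v₀)/a = (42.3 − 62.7)/-2.1 = 9.71 s
Final speed = 42.3 m/s

42.3 m/s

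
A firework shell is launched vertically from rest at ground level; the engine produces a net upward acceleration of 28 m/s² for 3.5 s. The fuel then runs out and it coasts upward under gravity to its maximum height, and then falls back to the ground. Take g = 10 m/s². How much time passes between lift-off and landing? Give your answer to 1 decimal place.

24.7 s

Phase 1 (powered ascent): v₀ = 0 m/s, a = 28 m/s².
v = v₀ + at = 0 + (28)(3.5) = 98.0 m/s
Δx = v₀t + ½at² = 0·3.5 + 0.5·28·3.5² = 172 m

Phase 2 (coasting upward): v₀ = 98.0 m/s, a = -10 m/s².
v = v₀ + at → t = (0 − 98.0) / -10 = 9.80 s
v² = v₀² + 2aΔx → Δx = (0² − 98.0²)/(2·-10) = 480 m

Phase 3 (free fall): v₀ = 0 m/s, a = -10 m/s².
Falls 652 m from rest: t = √(2·652/10) = 11.4 s; v = g·t = 114 m/s.
Total time = 3.50 + 9.80 + 11.4 = 24.7 s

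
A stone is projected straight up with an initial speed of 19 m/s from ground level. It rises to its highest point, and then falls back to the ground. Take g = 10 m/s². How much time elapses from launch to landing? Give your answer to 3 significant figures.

3.80 s

Phase 1 (rising): v₀ = 19.0 m/s, a = -10 m/s².
v = v₀ + at → t = (0 − 19.0) / -10 = 1.90 s
v² = v₀² + 2aΔx → Δx = (0² − 19.0²)/(2·-10) = 18.1 m

Phase 2 (falling): v₀ = 0 m/s, a = -10 m/s².
Falls 18.1 m from rest: t = √(2·18.1/10) = 1.90 s; v = g·t = 19.0 m/s.
Total time = 1.90 + 1.90 = 3.80 s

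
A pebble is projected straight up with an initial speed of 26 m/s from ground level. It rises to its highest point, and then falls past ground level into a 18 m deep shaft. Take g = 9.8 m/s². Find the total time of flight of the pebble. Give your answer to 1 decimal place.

5.9 s

Phase 1 (rising): v₀ = 26.0 m/s, a = -9.8 m/s².
v = v₀ + at → t = (0 − 26.0) / -9.8 = 2.65 s
v² = v₀² + 2aΔx → Δx = (0² − 26.0²)/(2·-9.8) = 34.5 m

Phase 2 (falling): v₀ = 0 m/s, a = -9.8 m/s².
Falls 52.5 m from rest: t = √(2·52.5/9.8) = 3.27 s; v = g·t = 32.1 m/s.
Total time = 2.65 + 3.27 = 5.93 s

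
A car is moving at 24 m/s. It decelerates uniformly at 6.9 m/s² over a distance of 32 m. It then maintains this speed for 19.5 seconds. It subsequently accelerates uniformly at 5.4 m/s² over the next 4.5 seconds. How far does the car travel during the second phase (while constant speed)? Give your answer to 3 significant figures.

Phase 1 (decelerating): v₀ = 24.0 m/s, a = -6.9 m/s².
v² = v₀² + 2aΔx = 24.0² + 2·-6.9·32 = 134 → v = 11.6 m/s
t = (v − v₀)/a = (11.6 − 24.0)/-6.9 = 1.80 s

Phase 2 (constant speed): v₀ = 11.6 m/s, a = 0 m/s².
v = v₀ + at = 11.6 + (0)(19.5) = 11.6 m/s
Δx = v₀t + ½at² = 11.6·19.5 + 0.5·0·19.5² = 226 m
Distance in phase 2 = 226 m

226 m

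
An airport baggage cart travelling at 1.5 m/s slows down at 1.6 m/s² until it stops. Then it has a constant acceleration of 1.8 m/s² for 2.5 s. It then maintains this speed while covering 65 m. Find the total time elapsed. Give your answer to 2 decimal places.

17.88 s

Phase 1 (decelerating): v₀ = 1.50 m/s, a = -1.6 m/s².
v = v₀ + at → t = (0 − 1.50) / -1.6 = 0.938 s
v² = v₀² + 2aΔx → Δx = (0² − 1.50²)/(2·-1.6) = 0.703 m

Phase 2 (accelerating): v₀ = 0 m/s, a = 1.8 m/s².
v = v₀ + at = 0 + (1.8)(2.5) = 4.50 m/s
Δx = v₀t + ½at² = 0·2.5 + 0.5·1.8·2.5² = 5.62 m

Phase 3 (constant speed): v₀ = 4.50 m/s, a = 0 m/s².
Constant speed: t = d/v = 65/4.50 = 14.4 s
Total time = 0.938 + 2.50 + 14.4 = 17.9 s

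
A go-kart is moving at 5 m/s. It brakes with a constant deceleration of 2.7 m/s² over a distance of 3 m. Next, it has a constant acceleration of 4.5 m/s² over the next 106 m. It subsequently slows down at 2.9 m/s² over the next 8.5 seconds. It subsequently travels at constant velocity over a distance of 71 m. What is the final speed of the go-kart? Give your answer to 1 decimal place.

6.4 m/s

Phase 1 (decelerating): v₀ = 5.00 m/s, a = -2.7 m/s².
v² = v₀² + 2aΔx = 5.00² + 2·-2.7·3 = 8.80 → v = 2.97 m/s
t = (v − v₀)/a = (2.97 − 5.00)/-2.7 = 0.753 s

Phase 2 (accelerating): v₀ = 2.97 m/s, a = 4.5 m/s².
v² = v₀² + 2aΔx = 2.97² + 2·4.5·106 = 963 → v = 31.0 m/s
t = (v − v₀)/a = (31.0 − 2.97)/4.5 = 6.24 s

Phase 3 (decelerating): v₀ = 31.0 m/s, a = -2.9 m/s².
v = v₀ + at = 31.0 + (-2.9)(8.5) = 6.38 m/s
Δx = v₀t + ½at² = 31.0·8.5 + 0.5·-2.9·8.5² = 159 m

Phase 4 (constant speed): v₀ = 6.38 m/s, a = 0 m/s².
Constant speed: t = d/v = 71/6.38 = 11.1 s
Final speed = 6.38 m/s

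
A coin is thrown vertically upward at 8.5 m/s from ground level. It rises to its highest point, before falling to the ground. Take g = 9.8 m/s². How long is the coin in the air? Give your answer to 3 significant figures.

1.73 s

Phase 1 (rising): v₀ = 8.50 m/s, a = -9.8 m/s².
v = v₀ + at → t = (0 − 8.50) / -9.8 = 0.867 s
v² = v₀² + 2aΔx → Δx = (0² − 8.50²)/(2·-9.8) = 3.69 m

Phase 2 (falling): v₀ = 0 m/s, a = -9.8 m/s².
Falls 3.69 m from rest: t = √(2·3.69/9.8) = 0.867 s; v = g·t = 8.50 m/s.
Total time = 0.867 + 0.867 = 1.73 s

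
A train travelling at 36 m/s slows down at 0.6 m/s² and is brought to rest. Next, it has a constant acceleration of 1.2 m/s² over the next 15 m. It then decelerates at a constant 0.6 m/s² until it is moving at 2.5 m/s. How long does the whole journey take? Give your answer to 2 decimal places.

Phase 1 (decelerating): v₀ = 36.0 m/s, a = -0.6 m/s².
v = v₀ + at → t = (0 − 36.0) / -0.6 = 60.0 s
v² = v₀² + 2aΔx → Δx = (0² − 36.0²)/(2·-0.6) = 1080 m

Phase 2 (accelerating): v₀ = 0 m/s, a = 1.2 m/s².
v² = v₀² + 2aΔx = 0² + 2·1.2·15 = 36.0 → v = 6.00 m/s
t = (v − v₀)/a = (6.00 − 0)/1.2 = 5.00 s

Phase 3 (decelerating): v₀ = 6.00 m/s, a = -0.6 m/s².
v = v₀ + at → t = (2.5 − 6.00) / -0.6 = 5.83 s
v² = v₀² + 2aΔx → Δx = (2.5² − 6.00²)/(2·-0.6) = 24.8 m
Total time = 60.0 + 5.00 + 5.83 = 70.8 s

70.83 s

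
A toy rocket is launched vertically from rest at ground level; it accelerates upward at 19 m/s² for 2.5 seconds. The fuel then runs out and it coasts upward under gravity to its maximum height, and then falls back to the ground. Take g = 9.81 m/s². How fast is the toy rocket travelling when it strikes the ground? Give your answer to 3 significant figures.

58.5 m/s

Phase 1 (powered ascent): v₀ = 0 m/s, a = 19 m/s².
v = v₀ + at = 0 + (19)(2.5) = 47.5 m/s
Δx = v₀t + ½at² = 0·2.5 + 0.5·19·2.5² = 59.4 m

Phase 2 (coasting upward): v₀ = 47.5 m/s, a = -9.81 m/s².
v = v₀ + at → t = (0 − 47.5) / -9.81 = 4.84 s
v² = v₀² + 2aΔx → Δx = (0² − 47.5²)/(2·-9.81) = 115 m

Phase 3 (free fall): v₀ = 0 m/s, a = -9.81 m/s².
Falls 174 m from rest: t = √(2·174/9.81) = 5.96 s; v = g·t = 58.5 m/s.
Impact speed = 58.5 m/s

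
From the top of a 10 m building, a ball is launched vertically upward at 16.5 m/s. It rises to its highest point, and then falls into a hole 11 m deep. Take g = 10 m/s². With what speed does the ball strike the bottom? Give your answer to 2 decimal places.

26.31 m/s

Phase 1 (rising): v₀ = 16.5 m/s, a = -10 m/s².
v = v₀ + at → t = (0 − 16.5) / -10 = 1.65 s
v² = v₀² + 2aΔx → Δx = (0² − 16.5²)/(2·-10) = 13.6 m

Phase 2 (falling): v₀ = 0 m/s, a = -10 m/s².
Falls 34.6 m from rest: t = √(2·34.6/10) = 2.63 s; v = g·t = 26.3 m/s.
Final speed = 26.3 m/s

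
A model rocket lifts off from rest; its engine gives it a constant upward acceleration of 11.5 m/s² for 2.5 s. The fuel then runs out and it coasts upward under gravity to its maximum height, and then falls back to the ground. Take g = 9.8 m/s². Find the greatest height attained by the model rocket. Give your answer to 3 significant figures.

Phase 1 (powered ascent): v₀ = 0 m/s, a = 11.5 m/s².
v = v₀ + at = 0 + (11.5)(2.5) = 28.8 m/s
Δx = v₀t + ½at² = 0·2.5 + 0.5·11.5·2.5² = 35.9 m

Phase 2 (coasting upward): v₀ = 28.8 m/s, a = -9.8 m/s².
v = v₀ + at → t = (0 − 28.8) / -9.8 = 2.93 s
v² = v₀² + 2aΔx → Δx = (0² − 28.8²)/(2·-9.8) = 42.2 m
Maximum height = 35.9 + 42.2 = 78.1 m

78.1 m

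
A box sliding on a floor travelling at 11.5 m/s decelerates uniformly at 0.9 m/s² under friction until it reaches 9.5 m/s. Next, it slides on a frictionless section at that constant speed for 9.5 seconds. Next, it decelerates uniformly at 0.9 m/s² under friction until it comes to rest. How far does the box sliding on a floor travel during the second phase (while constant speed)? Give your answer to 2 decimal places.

90.25 m

Phase 1 (decelerating): v₀ = 11.5 m/s, a = -0.9 m/s².
v = v₀ + at → t = (9.5 − 11.5) / -0.9 = 2.22 s
v² = v₀² + 2aΔx → Δx = (9.5² − 11.5²)/(2·-0.9) = 23.3 m

Phase 2 (constant speed): v₀ = 9.50 m/s, a = 0 m/s².
v = v₀ + at = 9.50 + (0)(9.5) = 9.50 m/s
Δx = v₀t + ½at² = 9.50·9.5 + 0.5·0·9.5² = 90.2 m
Distance in phase 2 = 90.2 m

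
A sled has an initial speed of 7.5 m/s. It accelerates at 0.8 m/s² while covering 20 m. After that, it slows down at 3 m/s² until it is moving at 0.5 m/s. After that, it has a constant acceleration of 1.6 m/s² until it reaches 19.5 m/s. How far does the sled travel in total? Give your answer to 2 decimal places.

153.42 m

Phase 1 (accelerating): v₀ = 7.50 m/s, a = 0.8 m/s².
v² = v₀² + 2aΔx = 7.50² + 2·0.8·20 = 88.2 → v = 9.39 m/s
t = (v − v₀)/a = (9.39 − 7.50)/0.8 = 2.37 s

Phase 2 (decelerating): v₀ = 9.39 m/s, a = -3 m/s².
v = v₀ + at → t = (0.5 − 9.39) / -3 = 2.96 s
v² = v₀² + 2aΔx → Δx = (0.5² − 9.39²)/(2·-3) = 14.7 m

Phase 3 (accelerating): v₀ = 0.500 m/s, a = 1.6 m/s².
v = v₀ + at → t = (19.5 − 0.500) / 1.6 = 11.9 s
v² = v₀² + 2aΔx → Δx = (19.5² − 0.500²)/(2·1.6) = 119 m
Total distance = 20.0 + 14.7 + 119 = 153 m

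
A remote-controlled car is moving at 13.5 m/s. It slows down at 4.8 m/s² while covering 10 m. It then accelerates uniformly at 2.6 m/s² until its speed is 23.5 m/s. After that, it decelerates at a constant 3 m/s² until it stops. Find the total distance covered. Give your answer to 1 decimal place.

191.7 m

Phase 1 (decelerating): v₀ = 13.5 m/s, a = -4.8 m/s².
v² = v₀² + 2aΔx = 13.5² + 2·-4.8·10 = 86.2 → v = 9.29 m/s
t = (v − v₀)/a = (9.29 − 13.5)/-4.8 = 0.878 s

Phase 2 (accelerating): v₀ = 9.29 m/s, a = 2.6 m/s².
v = v₀ + at → t = (23.5 − 9.29) / 2.6 = 5.47 s
v² = v₀² + 2aΔx → Δx = (23.5² − 9.29²)/(2·2.6) = 89.6 m

Phase 3 (decelerating): v₀ = 23.5 m/s, a = -3 m/s².
v = v₀ + at → t = (0 − 23.5) / -3 = 7.83 s
v² = v₀² + 2aΔx → Δx = (0² − 23.5²)/(2·-3) = 92.0 m
Total distance = 10.0 + 89.6 + 92.0 = 192 m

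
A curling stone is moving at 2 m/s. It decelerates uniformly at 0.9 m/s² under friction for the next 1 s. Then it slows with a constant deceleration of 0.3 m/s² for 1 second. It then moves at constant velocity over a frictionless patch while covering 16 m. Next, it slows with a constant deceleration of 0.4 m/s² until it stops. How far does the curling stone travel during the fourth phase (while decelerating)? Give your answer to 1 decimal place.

0.8 m

Phase 1 (decelerating): v₀ = 2.00 m/s, a = -0.9 m/s².
v = v₀ + at = 2.00 + (-0.9)(1) = 1.10 m/s
Δx = v₀t + ½at² = 2.00·1 + 0.5·-0.9·1² = 1.55 m

Phase 2 (decelerating): v₀ = 1.10 m/s, a = -0.3 m/s².
v = v₀ + at = 1.10 + (-0.3)(1) = 0.800 m/s
Δx = v₀t + ½at² = 1.10·1 + 0.5·-0.3·1² = 0.950 m

Phase 3 (constant speed): v₀ = 0.800 m/s, a = 0 m/s².
Constant speed: t = d/v = 16/0.800 = 20.0 s

Phase 4 (decelerating): v₀ = 0.800 m/s, a = -0.4 m/s².
v = v₀ + at → t = (0 − 0.800) / -0.4 = 2.00 s
v² = v₀² + 2aΔx → Δx = (0² − 0.800²)/(2·-0.4) = 0.800 m
Distance in phase 4 = 0.800 m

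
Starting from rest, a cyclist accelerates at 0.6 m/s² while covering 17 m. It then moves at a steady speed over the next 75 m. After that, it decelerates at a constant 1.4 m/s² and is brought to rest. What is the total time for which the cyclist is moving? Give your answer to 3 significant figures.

Phase 1 (accelerating): v₀ = 0 m/s, a = 0.6 m/s².
v² = v₀² + 2aΔx = 0² + 2·0.6·17 = 20.4 → v = 4.52 m/s
t = (v − v₀)/a = (4.52 − 0)/0.6 = 7.53 s

Phase 2 (constant speed): v₀ = 4.52 m/s, a = 0 m/s².
Constant speed: t = d/v = 75/4.52 = 16.6 s

Phase 3 (decelerating): v₀ = 4.52 m/s, a = -1.4 m/s².
v = v₀ + at → t = (0 − 4.52) / -1.4 = 3.23 s
v² = v₀² + 2aΔx → Δx = (0² − 4.52²)/(2·-1.4) = 7.29 m
Total time = 7.53 + 16.6 + 3.23 = 27.4 s

27.4 s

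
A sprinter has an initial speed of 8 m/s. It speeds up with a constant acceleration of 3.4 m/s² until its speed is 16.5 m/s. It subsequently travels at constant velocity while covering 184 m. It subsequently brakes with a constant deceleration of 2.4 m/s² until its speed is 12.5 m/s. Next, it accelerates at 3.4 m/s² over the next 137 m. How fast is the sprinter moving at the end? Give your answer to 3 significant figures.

Phase 1 (accelerating): v₀ = 8.00 m/s, a = 3.4 m/s².
v = v₀ + at → t = (16.5 − 8.00) / 3.4 = 2.50 s
v² = v₀² + 2aΔx → Δx = (16.5² − 8.00²)/(2·3.4) = 30.6 m

Phase 2 (constant speed): v₀ = 16.5 m/s, a = 0 m/s².
Constant speed: t = d/v = 184/16.5 = 11.2 s

Phase 3 (decelerating): v₀ = 16.5 m/s, a = -2.4 m/s².
v = v₀ + at → t = (12.5 − 16.5) / -2.4 = 1.67 s
v² = v₀² + 2aΔx → Δx = (12.5² − 16.5²)/(2·-2.4) = 24.2 m

Phase 4 (accelerating): v₀ = 12.5 m/s, a = 3.4 m/s².
v² = v₀² + 2aΔx = 12.5² + 2·3.4·137 = 1090 → v = 33.0 m/s
t = (v − v₀)/a = (33.0 − 12.5)/3.4 = 6.02 s
Final speed = 33.0 m/s

33.0 m/s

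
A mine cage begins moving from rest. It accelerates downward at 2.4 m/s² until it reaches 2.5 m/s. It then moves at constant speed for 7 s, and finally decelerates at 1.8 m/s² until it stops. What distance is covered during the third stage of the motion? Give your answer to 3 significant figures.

1.74 m

Phase 1 (accelerating): v₀ = 0 m/s, a = 2.4 m/s².
v = v₀ + at → t = (2.5 − 0) / 2.4 = 1.04 s
v² = v₀² + 2aΔx → Δx = (2.5² − 0²)/(2·2.4) = 1.30 m

Phase 2 (constant speed): v₀ = 2.50 m/s, a = 0 m/s².
v = v₀ + at = 2.50 + (0)(7) = 2.50 m/s
Δx = v₀t + ½at² = 2.50·7 + 0.5·0·7² = 17.5 m

Phase 3 (decelerating): v₀ = 2.50 m/s, a = -1.8 m/s².
v = v₀ + at → t = (0 − 2.50) / -1.8 = 1.39 s
v² = v₀² + 2aΔx → Δx = (0² − 2.50²)/(2·-1.8) = 1.74 m
Distance in phase 3 = 1.74 m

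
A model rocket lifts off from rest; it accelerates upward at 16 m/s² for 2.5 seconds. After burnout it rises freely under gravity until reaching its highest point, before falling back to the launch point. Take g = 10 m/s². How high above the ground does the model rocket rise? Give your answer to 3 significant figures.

130 m

Phase 1 (powered ascent): v₀ = 0 m/s, a = 16 m/s².
v = v₀ + at = 0 + (16)(2.5) = 40.0 m/s
Δx = v₀t + ½at² = 0·2.5 + 0.5·16·2.5² = 50.0 m

Phase 2 (coasting upward): v₀ = 40.0 m/s, a = -10 m/s².
v = v₀ + at → t = (0 − 40.0) / -10 = 4.00 s
v² = v₀² + 2aΔx → Δx = (0² − 40.0²)/(2·-10) = 80.0 m
Maximum height = 50.0 + 80.0 = 130 m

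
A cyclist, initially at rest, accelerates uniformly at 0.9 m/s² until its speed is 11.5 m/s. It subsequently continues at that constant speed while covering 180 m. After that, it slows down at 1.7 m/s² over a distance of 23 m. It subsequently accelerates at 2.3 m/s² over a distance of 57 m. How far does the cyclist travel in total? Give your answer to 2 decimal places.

Phase 1 (accelerating): v₀ = 0 m/s, a = 0.9 m/s².
v = v₀ + at → t = (11.5 − 0) / 0.9 = 12.8 s
v² = v₀² + 2aΔx → Δx = (11.5² − 0²)/(2·0.9) = 73.5 m

Phase 2 (constant speed): v₀ = 11.5 m/s, a = 0 m/s².
Constant speed: t = d/v = 180/11.5 = 15.7 s

Phase 3 (decelerating): v₀ = 11.5 m/s, a = -1.7 m/s².
v² = v₀² + 2aΔx = 11.5² + 2·-1.7·23 = 54.0 → v = 7.35 m/s
t = (v − v₀)/a = (7.35 − 11.5)/-1.7 = 2.44 s

Phase 4 (accelerating): v₀ = 7.35 m/s, a = 2.3 m/s².
v² = v₀² + 2aΔx = 7.35² + 2·2.3·57 = 316 → v = 17.8 m/s
t = (v − v₀)/a = (17.8 − 7.35)/2.3 = 4.54 s
Total distance = 73.5 + 180 + 23.0 + 57.0 = 333 m

333.47 m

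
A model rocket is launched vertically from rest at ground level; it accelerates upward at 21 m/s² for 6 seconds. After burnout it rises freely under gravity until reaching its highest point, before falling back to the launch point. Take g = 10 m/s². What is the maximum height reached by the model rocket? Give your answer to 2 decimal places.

Phase 1 (powered ascent): v₀ = 0 m/s, a = 21 m/s².
v = v₀ + at = 0 + (21)(6) = 126 m/s
Δx = v₀t + ½at² = 0·6 + 0.5·21·6² = 378 m

Phase 2 (coasting upward): v₀ = 126 m/s, a = -10 m/s².
v = v₀ + at → t = (0 − 126) / -10 = 12.6 s
v² = v₀² + 2aΔx → Δx = (0² − 126²)/(2·-10) = 794 m
Maximum height = 378 + 794 = 1170 m

1171.80 m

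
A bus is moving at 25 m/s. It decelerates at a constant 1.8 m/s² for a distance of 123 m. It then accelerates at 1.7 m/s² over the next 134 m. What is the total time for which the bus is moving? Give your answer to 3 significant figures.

13.3 s

Phase 1 (decelerating): v₀ = 25.0 m/s, a = -1.8 m/s².
v² = v₀² + 2aΔx = 25.0² + 2·-1.8·123 = 182 → v = 13.5 m/s
t = (v − v₀)/a = (13.5 − 25.0)/-1.8 = 6.39 s

Phase 2 (accelerating): v₀ = 13.5 m/s, a = 1.7 m/s².
v² = v₀² + 2aΔx = 13.5² + 2·1.7·134 = 638 → v = 25.3 m/s
t = (v − v₀)/a = (25.3 − 13.5)/1.7 = 6.92 s
Total time = 6.39 + 6.92 = 13.3 s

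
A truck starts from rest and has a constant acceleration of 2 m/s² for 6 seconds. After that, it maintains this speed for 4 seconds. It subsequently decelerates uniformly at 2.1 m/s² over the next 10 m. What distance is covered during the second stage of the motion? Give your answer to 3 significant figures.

48.0 m

Phase 1 (accelerating): v₀ = 0 m/s, a = 2 m/s².
v = v₀ + at = 0 + (2)(6) = 12.0 m/s
Δx = v₀t + ½at² = 0·6 + 0.5·2·6² = 36.0 m

Phase 2 (constant speed): v₀ = 12.0 m/s, a = 0 m/s².
v = v₀ + at = 12.0 + (0)(4) = 12.0 m/s
Δx = v₀t + ½at² = 12.0·4 + 0.5·0·4² = 48.0 m
Distance in phase 2 = 48.0 m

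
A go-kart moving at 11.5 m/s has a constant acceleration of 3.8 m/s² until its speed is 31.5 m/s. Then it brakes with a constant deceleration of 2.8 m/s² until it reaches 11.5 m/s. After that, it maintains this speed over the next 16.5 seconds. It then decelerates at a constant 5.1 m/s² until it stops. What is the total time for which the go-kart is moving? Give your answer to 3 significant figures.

Phase 1 (accelerating): v₀ = 11.5 m/s, a = 3.8 m/s².
v = v₀ + at → t = (31.5 − 11.5) / 3.8 = 5.26 s
v² = v₀² + 2aΔx → Δx = (31.5² − 11.5²)/(2·3.8) = 113 m

Phase 2 (decelerating): v₀ = 31.5 m/s, a = -2.8 m/s².
v = v₀ + at → t = (11.5 − 31.5) / -2.8 = 7.14 s
v² = v₀² + 2aΔx → Δx = (11.5² − 31.5²)/(2·-2.8) = 154 m

Phase 3 (constant speed): v₀ = 11.5 m/s, a = 0 m/s².
v = v₀ + at = 11.5 + (0)(16.5) = 11.5 m/s
Δx = v₀t + ½at² = 11.5·16.5 + 0.5·0·16.5² = 190 m

Phase 4 (decelerating): v₀ = 11.5 m/s, a = -5.1 m/s².
v = v₀ + at → t = (0 − 11.5) / -5.1 = 2.25 s
v² = v₀² + 2aΔx → Δx = (0² − 11.5²)/(2·-5.1) = 13.0 m
Total time = 5.26 + 7.14 + 16.5 + 2.25 = 31.2 s

31.2 s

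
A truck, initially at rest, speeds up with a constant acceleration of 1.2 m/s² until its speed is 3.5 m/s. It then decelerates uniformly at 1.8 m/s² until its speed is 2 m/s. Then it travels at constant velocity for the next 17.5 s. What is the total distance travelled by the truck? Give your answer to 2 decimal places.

42.40 m

Phase 1 (accelerating): v₀ = 0 m/s, a = 1.2 m/s².
v = v₀ + at → t = (3.5 − 0) / 1.2 = 2.92 s
v² = v₀² + 2aΔx → Δx = (3.5² − 0²)/(2·1.2) = 5.10 m

Phase 2 (decelerating): v₀ = 3.50 m/s, a = -1.8 m/s².
v = v₀ + at → t = (2 − 3.50) / -1.8 = 0.833 s
v² = v₀² + 2aΔx → Δx = (2² − 3.50²)/(2·-1.8) = 2.29 m

Phase 3 (constant speed): v₀ = 2.00 m/s, a = 0 m/s².
v = v₀ + at = 2.00 + (0)(17.5) = 2.00 m/s
Δx = v₀t + ½at² = 2.00·17.5 + 0.5·0·17.5² = 35.0 m
Total distance = 5.10 + 2.29 + 35.0 = 42.4 m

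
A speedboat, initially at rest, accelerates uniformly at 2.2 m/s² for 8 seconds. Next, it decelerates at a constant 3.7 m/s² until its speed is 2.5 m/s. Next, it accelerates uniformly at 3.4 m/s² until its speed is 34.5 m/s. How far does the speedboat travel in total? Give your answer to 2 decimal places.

285.53 m

Phase 1 (accelerating): v₀ = 0 m/s, a = 2.2 m/s².
v = v₀ + at = 0 + (2.2)(8) = 17.6 m/s
Δx = v₀t + ½at² = 0·8 + 0.5·2.2·8² = 70.4 m

Phase 2 (decelerating): v₀ = 17.6 m/s, a = -3.7 m/s².
v = v₀ + at → t = (2.5 − 17.6) / -3.7 = 4.08 s
v² = v₀² + 2aΔx → Δx = (2.5² − 17.6²)/(2·-3.7) = 41.0 m

Phase 3 (accelerating): v₀ = 2.50 m/s, a = 3.4 m/s².
v = v₀ + at → t = (34.5 − 2.50) / 3.4 = 9.41 s
v² = v₀² + 2aΔx → Δx = (34.5² − 2.50²)/(2·3.4) = 174 m
Total distance = 70.4 + 41.0 + 174 = 286 m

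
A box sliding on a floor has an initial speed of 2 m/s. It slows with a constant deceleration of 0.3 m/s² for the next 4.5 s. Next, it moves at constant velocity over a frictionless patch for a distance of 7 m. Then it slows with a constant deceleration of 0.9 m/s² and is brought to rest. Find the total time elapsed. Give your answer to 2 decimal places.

15.99 s

Phase 1 (decelerating): v₀ = 2.00 m/s, a = -0.3 m/s².
v = v₀ + at = 2.00 + (-0.3)(4.5) = 0.650 m/s
Δx = v₀t + ½at² = 2.00·4.5 + 0.5·-0.3·4.5² = 5.96 m

Phase 2 (constant speed): v₀ = 0.650 m/s, a = 0 m/s².
Constant speed: t = d/v = 7/0.650 = 10.8 s

Phase 3 (decelerating): v₀ = 0.650 m/s, a = -0.9 m/s².
v = v₀ + at → t = (0 − 0.650) / -0.9 = 0.722 s
v² = v₀² + 2aΔx → Δx = (0² − 0.650²)/(2·-0.9) = 0.235 m
Total time = 4.50 + 10.8 + 0.722 = 16.0 s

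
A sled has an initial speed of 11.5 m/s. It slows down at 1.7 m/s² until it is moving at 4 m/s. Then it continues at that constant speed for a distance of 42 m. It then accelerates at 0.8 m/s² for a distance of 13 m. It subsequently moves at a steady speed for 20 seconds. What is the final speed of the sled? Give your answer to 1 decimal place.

6.1 m/s

Phase 1 (decelerating): v₀ = 11.5 m/s, a = -1.7 m/s².
v = v₀ + at → t = (4 − 11.5) / -1.7 = 4.41 s
v² = v₀² + 2aΔx → Δx = (4² − 11.5²)/(2·-1.7) = 34.2 m

Phase 2 (constant speed): v₀ = 4.00 m/s, a = 0 m/s².
Constant speed: t = d/v = 42/4.00 = 10.5 s

Phase 3 (accelerating): v₀ = 4.00 m/s, a = 0.8 m/s².
v² = v₀² + 2aΔx = 4.00² + 2·0.8·13 = 36.8 → v = 6.07 m/s
t = (v − v₀)/a = (6.07 − 4.00)/0.8 = 2.58 s

Phase 4 (constant speed): v₀ = 6.07 m/s, a = 0 m/s².
v = v₀ + at = 6.07 + (0)(20) = 6.07 m/s
Δx = v₀t + ½at² = 6.07·20 + 0.5·0·20² = 121 m
Final speed = 6.07 m/s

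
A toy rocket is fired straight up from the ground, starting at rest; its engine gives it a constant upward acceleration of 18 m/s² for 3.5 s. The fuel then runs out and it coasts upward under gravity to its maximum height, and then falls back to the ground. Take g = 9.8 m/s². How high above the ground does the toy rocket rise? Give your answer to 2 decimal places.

312.75 m

Phase 1 (powered ascent): v₀ = 0 m/s, a = 18 m/s².
v = v₀ + at = 0 + (18)(3.5) = 63.0 m/s
Δx = v₀t + ½at² = 0·3.5 + 0.5·18·3.5² = 110 m

Phase 2 (coasting upward): v₀ = 63.0 m/s, a = -9.8 m/s².
v = v₀ + at → t = (0 − 63.0) / -9.8 = 6.43 s
v² = v₀² + 2aΔx → Δx = (0² − 63.0²)/(2·-9.8) = 202 m
Maximum height = 110 + 202 = 313 m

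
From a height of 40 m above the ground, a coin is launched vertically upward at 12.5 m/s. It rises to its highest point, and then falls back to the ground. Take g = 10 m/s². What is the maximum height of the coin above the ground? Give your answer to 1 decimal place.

Phase 1 (rising): v₀ = 12.5 m/s, a = -10 m/s².
v = v₀ + at → t = (0 − 12.5) / -10 = 1.25 s
v² = v₀² + 2aΔx → Δx = (0² − 12.5²)/(2·-10) = 7.81 m
Maximum height = 40 + 7.81 = 47.8 m

47.8 m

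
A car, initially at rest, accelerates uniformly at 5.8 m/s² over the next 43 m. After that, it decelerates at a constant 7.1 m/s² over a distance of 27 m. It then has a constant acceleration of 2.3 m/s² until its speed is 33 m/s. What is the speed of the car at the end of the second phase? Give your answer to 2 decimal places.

10.74 m/s

Phase 1 (accelerating): v₀ = 0 m/s, a = 5.8 m/s².
v² = v₀² + 2aΔx = 0² + 2·5.8·43 = 499 → v = 22.3 m/s
t = (v − v₀)/a = (22.3 − 0)/5.8 = 3.85 s

Phase 2 (decelerating): v₀ = 22.3 m/s, a = -7.1 m/s².
v² = v₀² + 2aΔx = 22.3² + 2·-7.1·27 = 115 → v = 10.7 m/s
t = (v − v₀)/a = (10.7 − 22.3)/-7.1 = 1.63 s
Speed at end of phase 2 = 10.7 m/s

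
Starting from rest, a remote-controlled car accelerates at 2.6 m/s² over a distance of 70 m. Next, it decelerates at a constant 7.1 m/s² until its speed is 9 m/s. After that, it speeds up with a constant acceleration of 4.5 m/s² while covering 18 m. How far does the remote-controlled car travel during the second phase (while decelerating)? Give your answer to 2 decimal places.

19.93 m

Phase 1 (accelerating): v₀ = 0 m/s, a = 2.6 m/s².
v² = v₀² + 2aΔx = 0² + 2·2.6·70 = 364 → v = 19.1 m/s
t = (v − v₀)/a = (19.1 − 0)/2.6 = 7.34 s

Phase 2 (decelerating): v₀ = 19.1 m/s, a = -7.1 m/s².
v = v₀ + at → t = (9 − 19.1) / -7.1 = 1.42 s
v² = v₀² + 2aΔx → Δx = (9² − 19.1²)/(2·-7.1) = 19.9 m
Distance in phase 2 = 19.9 m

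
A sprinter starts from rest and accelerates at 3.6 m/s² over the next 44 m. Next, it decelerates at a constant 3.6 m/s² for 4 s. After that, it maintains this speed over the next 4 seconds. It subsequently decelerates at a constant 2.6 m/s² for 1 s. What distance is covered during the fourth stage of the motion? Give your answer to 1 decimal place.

2.1 m

Phase 1 (accelerating): v₀ = 0 m/s, a = 3.6 m/s².
v² = v₀² + 2aΔx = 0² + 2·3.6·44 = 317 → v = 17.8 m/s
t = (v − v₀)/a = (17.8 − 0)/3.6 = 4.94 s

Phase 2 (decelerating): v₀ = 17.8 m/s, a = -3.6 m/s².
v = v₀ + at = 17.8 + (-3.6)(4) = 3.40 m/s
Δx = v₀t + ½at² = 17.8·4 + 0.5·-3.6·4² = 42.4 m

Phase 3 (constant speed): v₀ = 3.40 m/s, a = 0 m/s².
v = v₀ + at = 3.40 + (0)(4) = 3.40 m/s
Δx = v₀t + ½at² = 3.40·4 + 0.5·0·4² = 13.6 m

Phase 4 (decelerating): v₀ = 3.40 m/s, a = -2.6 m/s².
v = v₀ + at = 3.40 + (-2.6)(1) = 0.799 m/s
Δx = v₀t + ½at² = 3.40·1 + 0.5·-2.6·1² = 2.10 m
Distance in phase 4 = 2.10 m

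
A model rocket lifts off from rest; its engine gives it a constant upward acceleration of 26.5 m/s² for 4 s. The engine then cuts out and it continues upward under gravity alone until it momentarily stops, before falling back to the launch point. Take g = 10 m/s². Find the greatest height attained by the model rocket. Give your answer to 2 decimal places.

Phase 1 (powered ascent): v₀ = 0 m/s, a = 26.5 m/s².
v = v₀ + at = 0 + (26.5)(4) = 106 m/s
Δx = v₀t + ½at² = 0·4 + 0.5·26.5·4² = 212 m

Phase 2 (coasting upward): v₀ = 106 m/s, a = -10 m/s².
v = v₀ + at → t = (0 − 106) / -10 = 10.6 s
v² = v₀² + 2aΔx → Δx = (0² − 106²)/(2·-10) = 562 m
Maximum height = 212 + 562 = 774 m

773.80 m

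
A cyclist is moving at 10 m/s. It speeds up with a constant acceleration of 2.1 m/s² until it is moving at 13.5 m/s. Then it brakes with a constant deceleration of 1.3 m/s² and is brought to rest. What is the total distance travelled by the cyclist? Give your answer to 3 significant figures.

Phase 1 (accelerating): v₀ = 10.0 m/s, a = 2.1 m/s².
v = v₀ + at → t = (13.5 − 10.0) / 2.1 = 1.67 s
v² = v₀² + 2aΔx → Δx = (13.5² − 10.0²)/(2·2.1) = 19.6 m

Phase 2 (decelerating): v₀ = 13.5 m/s, a = -1.3 m/s².
v = v₀ + at → t = (0 − 13.5) / -1.3 = 10.4 s
v² = v₀² + 2aΔx → Δx = (0² − 13.5²)/(2·-1.3) = 70.1 m
Total distance = 19.6 + 70.1 = 89.7 m

89.7 m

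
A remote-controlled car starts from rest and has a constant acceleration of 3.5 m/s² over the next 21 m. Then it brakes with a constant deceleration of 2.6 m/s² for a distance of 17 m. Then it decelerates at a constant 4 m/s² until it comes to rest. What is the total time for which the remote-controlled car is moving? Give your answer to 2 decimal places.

Phase 1 (accelerating): v₀ = 0 m/s, a = 3.5 m/s².
v² = v₀² + 2aΔx = 0² + 2·3.5·21 = 147 → v = 12.1 m/s
t = (v − v₀)/a = (12.1 − 0)/3.5 = 3.46 s

Phase 2 (decelerating): v₀ = 12.1 m/s, a = -2.6 m/s².
v² = v₀² + 2aΔx = 12.1² + 2·-2.6·17 = 58.6 → v = 7.66 m/s
t = (v − v₀)/a = (7.66 − 12.1)/-2.6 = 1.72 s

Phase 3 (decelerating): v₀ = 7.66 m/s, a = -4 m/s².
v = v₀ + at → t = (0 − 7.66) / -4 = 1.91 s
v² = v₀² + 2aΔx → Δx = (0² − 7.66²)/(2·-4) = 7.32 m
Total time = 3.46 + 1.72 + 1.91 = 7.10 s

7.10 s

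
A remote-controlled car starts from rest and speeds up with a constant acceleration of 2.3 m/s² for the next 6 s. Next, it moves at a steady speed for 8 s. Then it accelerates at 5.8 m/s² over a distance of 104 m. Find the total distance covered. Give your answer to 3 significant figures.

256 m

Phase 1 (accelerating): v₀ = 0 m/s, a = 2.3 m/s².
v = v₀ + at = 0 + (2.3)(6) = 13.8 m/s
Δx = v₀t + ½at² = 0·6 + 0.5·2.3·6² = 41.4 m

Phase 2 (constant speed): v₀ = 13.8 m/s, a = 0 m/s².
v = v₀ + at = 13.8 + (0)(8) = 13.8 m/s
Δx = v₀t + ½at² = 13.8·8 + 0.5·0·8² = 110 m

Phase 3 (accelerating): v₀ = 13.8 m/s, a = 5.8 m/s².
v² = v₀² + 2aΔx = 13.8² + 2·5.8·104 = 1400 → v = 37.4 m/s
t = (v − v₀)/a = (37.4 − 13.8)/5.8 = 4.06 s
Total distance = 41.4 + 110 + 104 = 256 m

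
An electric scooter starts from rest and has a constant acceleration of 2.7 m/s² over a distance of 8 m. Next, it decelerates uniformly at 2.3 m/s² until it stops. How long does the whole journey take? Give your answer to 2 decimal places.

5.29 s

Phase 1 (accelerating): v₀ = 0 m/s, a = 2.7 m/s².
v² = v₀² + 2aΔx = 0² + 2·2.7·8 = 43.2 → v = 6.57 m/s
t = (v − v₀)/a = (6.57 − 0)/2.7 = 2.43 s

Phase 2 (decelerating): v₀ = 6.57 m/s, a = -2.3 m/s².
v = v₀ + at → t = (0 − 6.57) / -2.3 = 2.86 s
v² = v₀² + 2aΔx → Δx = (0² − 6.57²)/(2·-2.3) = 9.39 m
Total time = 2.43 + 2.86 = 5.29 s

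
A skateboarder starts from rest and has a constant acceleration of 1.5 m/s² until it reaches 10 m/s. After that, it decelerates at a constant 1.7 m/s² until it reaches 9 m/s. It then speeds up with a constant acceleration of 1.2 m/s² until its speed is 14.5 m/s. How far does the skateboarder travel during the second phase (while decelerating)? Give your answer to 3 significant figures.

5.59 m

Phase 1 (accelerating): v₀ = 0 m/s, a = 1.5 m/s².
v = v₀ + at → t = (10 − 0) / 1.5 = 6.67 s
v² = v₀² + 2aΔx → Δx = (10² − 0²)/(2·1.5) = 33.3 m

Phase 2 (decelerating): v₀ = 10.0 m/s, a = -1.7 m/s².
v = v₀ + at → t = (9 − 10.0) / -1.7 = 0.588 s
v² = v₀² + 2aΔx → Δx = (9² − 10.0²)/(2·-1.7) = 5.59 m
Distance in phase 2 = 5.59 m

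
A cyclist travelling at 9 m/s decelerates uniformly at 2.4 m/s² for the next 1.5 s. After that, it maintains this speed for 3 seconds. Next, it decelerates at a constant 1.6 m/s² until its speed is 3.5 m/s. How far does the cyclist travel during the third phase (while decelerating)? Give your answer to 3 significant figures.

5.28 m

Phase 1 (decelerating): v₀ = 9.00 m/s, a = -2.4 m/s².
v = v₀ + at = 9.00 + (-2.4)(1.5) = 5.40 m/s
Δx = v₀t + ½at² = 9.00·1.5 + 0.5·-2.4·1.5² = 10.8 m

Phase 2 (constant speed): v₀ = 5.40 m/s, a = 0 m/s².
v = v₀ + at = 5.40 + (0)(3) = 5.40 m/s
Δx = v₀t + ½at² = 5.40·3 + 0.5·0·3² = 16.2 m

Phase 3 (decelerating): v₀ = 5.40 m/s, a = -1.6 m/s².
v = v₀ + at → t = (3.5 − 5.40) / -1.6 = 1.19 s
v² = v₀² + 2aΔx → Δx = (3.5² − 5.40²)/(2·-1.6) = 5.28 m
Distance in phase 3 = 5.28 m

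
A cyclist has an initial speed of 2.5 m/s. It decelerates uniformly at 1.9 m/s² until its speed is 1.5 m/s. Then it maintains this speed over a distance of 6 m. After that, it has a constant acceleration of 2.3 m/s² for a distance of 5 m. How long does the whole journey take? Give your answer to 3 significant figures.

Phase 1 (decelerating): v₀ = 2.50 m/s, a = -1.9 m/s².
v = v₀ + at → t = (1.5 − 2.50) / -1.9 = 0.526 s
v² = v₀² + 2aΔx → Δx = (1.5² − 2.50²)/(2·-1.9) = 1.05 m

Phase 2 (constant speed): v₀ = 1.50 m/s, a = 0 m/s².
Constant speed: t = d/v = 6/1.50 = 4.00 s

Phase 3 (accelerating): v₀ = 1.50 m/s, a = 2.3 m/s².
v² = v₀² + 2aΔx = 1.50² + 2·2.3·5 = 25.2 → v = 5.02 m/s
t = (v − v₀)/a = (5.02 − 1.50)/2.3 = 1.53 s
Total time = 0.526 + 4.00 + 1.53 = 6.06 s

6.06 s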